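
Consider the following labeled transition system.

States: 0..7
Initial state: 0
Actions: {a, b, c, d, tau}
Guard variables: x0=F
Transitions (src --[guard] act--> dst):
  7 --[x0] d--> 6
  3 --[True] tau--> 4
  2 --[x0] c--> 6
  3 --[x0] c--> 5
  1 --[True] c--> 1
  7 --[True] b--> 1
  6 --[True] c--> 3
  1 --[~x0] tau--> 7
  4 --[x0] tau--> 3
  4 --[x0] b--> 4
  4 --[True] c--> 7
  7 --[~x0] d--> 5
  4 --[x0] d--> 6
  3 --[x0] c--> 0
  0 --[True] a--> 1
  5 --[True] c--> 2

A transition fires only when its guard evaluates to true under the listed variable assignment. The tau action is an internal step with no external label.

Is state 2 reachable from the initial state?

Answer: REACHABLE

Trace:
Guard filter leaves 9 enabled edge(s).
L0 = {0}
L1 = {1}  total {0,1}
L2 = {7}  total {0,1,7}
L3 = {5}  total {0,1,5,7}
L4 = {2}  total {0,1,2,5,7}
Reachable = {0,1,2,5,7}
Path to 2: a·tau·d·c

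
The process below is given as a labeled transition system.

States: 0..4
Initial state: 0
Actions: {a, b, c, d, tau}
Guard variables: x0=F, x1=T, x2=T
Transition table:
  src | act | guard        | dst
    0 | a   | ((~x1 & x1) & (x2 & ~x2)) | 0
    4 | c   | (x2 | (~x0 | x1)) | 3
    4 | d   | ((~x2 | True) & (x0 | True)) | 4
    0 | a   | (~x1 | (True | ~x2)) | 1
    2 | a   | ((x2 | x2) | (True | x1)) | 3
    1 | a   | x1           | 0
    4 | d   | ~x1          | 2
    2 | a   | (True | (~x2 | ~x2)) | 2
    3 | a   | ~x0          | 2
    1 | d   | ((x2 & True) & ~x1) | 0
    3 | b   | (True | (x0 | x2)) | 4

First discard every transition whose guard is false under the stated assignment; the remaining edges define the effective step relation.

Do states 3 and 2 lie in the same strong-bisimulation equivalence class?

Answer: NOT BISIMILAR

Trace:
Bisimulation quotient by refinement:
  P[0] = {{0,1,2,3,4}}
  P[1] = {{0,1,2},{3},{4}}
  P[2] = {{0,1},{2},{3},{4}}
stable after 3 split(s): 4 block(s)
class of 3: {3}; class of 2: {2}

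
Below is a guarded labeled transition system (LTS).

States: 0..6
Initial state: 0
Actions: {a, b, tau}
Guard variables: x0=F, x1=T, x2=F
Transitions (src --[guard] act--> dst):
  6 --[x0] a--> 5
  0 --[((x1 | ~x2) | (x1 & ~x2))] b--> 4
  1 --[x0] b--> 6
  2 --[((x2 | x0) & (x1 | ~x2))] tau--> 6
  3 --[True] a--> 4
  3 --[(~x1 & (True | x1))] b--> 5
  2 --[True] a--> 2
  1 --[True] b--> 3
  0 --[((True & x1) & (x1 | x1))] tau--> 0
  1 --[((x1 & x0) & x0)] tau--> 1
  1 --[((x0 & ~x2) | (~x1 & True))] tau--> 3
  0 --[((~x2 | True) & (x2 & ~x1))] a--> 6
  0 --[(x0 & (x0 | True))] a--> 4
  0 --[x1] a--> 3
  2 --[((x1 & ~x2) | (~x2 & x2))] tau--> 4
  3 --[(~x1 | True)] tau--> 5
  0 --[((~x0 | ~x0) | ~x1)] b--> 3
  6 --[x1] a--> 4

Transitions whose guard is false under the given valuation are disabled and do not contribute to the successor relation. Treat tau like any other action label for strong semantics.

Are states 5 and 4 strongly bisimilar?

Bisimulation quotient by refinement:
  round 0: {{0,1,2,3,4,5,6}}
  round 1: {{0},{1},{2,3},{4,5},{6}}
  round 2: {{0},{1},{2},{3},{4,5},{6}}
stable after 3 split(s): 6 block(s)
5∈{4,5}, 4∈{4,5}

Answer: BISIMILAR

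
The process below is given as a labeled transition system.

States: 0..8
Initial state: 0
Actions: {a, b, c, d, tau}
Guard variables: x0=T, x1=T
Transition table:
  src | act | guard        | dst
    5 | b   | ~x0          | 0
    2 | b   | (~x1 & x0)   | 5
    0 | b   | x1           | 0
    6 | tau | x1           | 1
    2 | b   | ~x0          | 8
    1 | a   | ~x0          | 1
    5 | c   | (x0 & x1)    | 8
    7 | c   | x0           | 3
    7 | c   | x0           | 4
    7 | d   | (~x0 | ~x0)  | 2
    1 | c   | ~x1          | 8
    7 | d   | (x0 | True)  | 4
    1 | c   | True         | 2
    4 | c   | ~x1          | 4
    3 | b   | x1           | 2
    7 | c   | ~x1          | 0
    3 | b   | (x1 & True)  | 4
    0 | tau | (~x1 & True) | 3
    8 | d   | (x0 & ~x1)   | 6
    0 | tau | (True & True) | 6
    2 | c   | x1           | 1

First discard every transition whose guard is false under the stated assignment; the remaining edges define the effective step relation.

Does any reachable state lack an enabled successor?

Reachable = {0,1,2,6}
  0: b→0  tau→6  [2 exit(s)]
  1: c→2  [1 exit(s)]
  2: c→1  [1 exit(s)]
  6: tau→1  [1 exit(s)]

Answer: DEADLOCK-FREE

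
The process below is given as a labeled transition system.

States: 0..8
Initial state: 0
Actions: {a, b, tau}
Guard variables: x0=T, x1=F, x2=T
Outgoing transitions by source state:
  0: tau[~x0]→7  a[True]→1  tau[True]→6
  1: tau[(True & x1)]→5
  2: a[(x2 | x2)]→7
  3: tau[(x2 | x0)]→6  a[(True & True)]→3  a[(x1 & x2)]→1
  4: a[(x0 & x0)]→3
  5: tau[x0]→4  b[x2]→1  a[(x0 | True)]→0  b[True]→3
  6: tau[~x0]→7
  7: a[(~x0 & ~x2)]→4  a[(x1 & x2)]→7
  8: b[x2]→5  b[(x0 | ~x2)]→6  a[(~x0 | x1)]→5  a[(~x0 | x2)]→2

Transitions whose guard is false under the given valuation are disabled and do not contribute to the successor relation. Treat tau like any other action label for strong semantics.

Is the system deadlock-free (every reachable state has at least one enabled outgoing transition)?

R = {0,1,6}
  0: a→1  tau→6  [2 exit(s)]
  1: ∅  [STUCK]
  6: ∅  [STUCK]
witness 1: a

Answer: DEADLOCK at state 1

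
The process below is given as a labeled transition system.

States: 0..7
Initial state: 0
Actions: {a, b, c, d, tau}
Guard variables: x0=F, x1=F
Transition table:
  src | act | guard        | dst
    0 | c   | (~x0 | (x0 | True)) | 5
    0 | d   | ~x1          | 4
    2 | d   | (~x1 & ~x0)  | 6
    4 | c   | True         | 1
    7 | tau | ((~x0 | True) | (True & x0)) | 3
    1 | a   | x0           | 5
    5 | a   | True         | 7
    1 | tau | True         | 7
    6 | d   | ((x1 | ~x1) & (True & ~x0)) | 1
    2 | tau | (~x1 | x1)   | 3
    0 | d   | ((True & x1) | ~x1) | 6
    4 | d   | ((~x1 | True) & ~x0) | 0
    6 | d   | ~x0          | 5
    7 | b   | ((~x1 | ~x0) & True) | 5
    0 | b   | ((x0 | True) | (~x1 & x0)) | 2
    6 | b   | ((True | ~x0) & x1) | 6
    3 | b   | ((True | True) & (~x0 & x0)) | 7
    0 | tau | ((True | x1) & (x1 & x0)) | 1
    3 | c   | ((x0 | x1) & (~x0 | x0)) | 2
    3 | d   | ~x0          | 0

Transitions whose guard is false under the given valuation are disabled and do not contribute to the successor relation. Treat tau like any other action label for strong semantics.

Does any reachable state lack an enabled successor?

Answer: DEADLOCK-FREE

Analysis:
R = {0,1,2,3,4,5,6,7}
  0: b→2  c→5  d→4  d→6  [4 out]
  1: tau→7  [1 out]
  2: d→6  tau→3  [2 out]
  3: d→0  [1 out]
  4: c→1  d→0  [2 out]
  5: a→7  [1 out]
  6: d→1  d→5  [2 out]
  7: b→5  tau→3  [2 out]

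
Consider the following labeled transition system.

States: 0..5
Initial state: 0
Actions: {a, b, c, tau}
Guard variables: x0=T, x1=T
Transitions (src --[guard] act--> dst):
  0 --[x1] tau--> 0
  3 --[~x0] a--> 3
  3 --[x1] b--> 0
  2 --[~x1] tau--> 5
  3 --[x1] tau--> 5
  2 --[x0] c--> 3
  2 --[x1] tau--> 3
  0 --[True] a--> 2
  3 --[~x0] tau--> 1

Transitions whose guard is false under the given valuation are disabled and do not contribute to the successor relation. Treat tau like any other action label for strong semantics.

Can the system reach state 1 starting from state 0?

Answer: UNREACHABLE

Trace:
6 transition(s) survive guard evaluation.
L0 = {0}
L1 = {2}  total {0,2}
L2 = {3}  total {0,2,3}
L3 = {5}  total {0,2,3,5}
R = {0,2,3,5}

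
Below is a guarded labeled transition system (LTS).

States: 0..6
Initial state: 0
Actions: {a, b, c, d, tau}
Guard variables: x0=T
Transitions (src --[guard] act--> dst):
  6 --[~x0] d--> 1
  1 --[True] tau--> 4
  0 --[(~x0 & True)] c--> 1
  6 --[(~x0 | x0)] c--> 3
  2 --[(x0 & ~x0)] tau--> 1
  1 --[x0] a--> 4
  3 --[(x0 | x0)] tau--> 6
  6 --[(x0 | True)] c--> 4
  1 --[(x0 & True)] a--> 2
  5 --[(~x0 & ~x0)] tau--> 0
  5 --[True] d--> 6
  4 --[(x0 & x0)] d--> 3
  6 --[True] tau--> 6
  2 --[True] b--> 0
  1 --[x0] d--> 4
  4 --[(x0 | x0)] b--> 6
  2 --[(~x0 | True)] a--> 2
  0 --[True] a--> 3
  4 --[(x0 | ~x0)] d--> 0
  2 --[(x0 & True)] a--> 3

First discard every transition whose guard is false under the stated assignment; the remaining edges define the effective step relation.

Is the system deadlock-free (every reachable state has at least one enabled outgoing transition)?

Answer: DEADLOCK-FREE

Working:
Reach set: {0,3,4,6}
  0: a→3  [1 exit(s)]
  3: tau→6  [1 exit(s)]
  4: b→6  d→0  d→3  [3 exit(s)]
  6: c→3  c→4  tau→6  [3 exit(s)]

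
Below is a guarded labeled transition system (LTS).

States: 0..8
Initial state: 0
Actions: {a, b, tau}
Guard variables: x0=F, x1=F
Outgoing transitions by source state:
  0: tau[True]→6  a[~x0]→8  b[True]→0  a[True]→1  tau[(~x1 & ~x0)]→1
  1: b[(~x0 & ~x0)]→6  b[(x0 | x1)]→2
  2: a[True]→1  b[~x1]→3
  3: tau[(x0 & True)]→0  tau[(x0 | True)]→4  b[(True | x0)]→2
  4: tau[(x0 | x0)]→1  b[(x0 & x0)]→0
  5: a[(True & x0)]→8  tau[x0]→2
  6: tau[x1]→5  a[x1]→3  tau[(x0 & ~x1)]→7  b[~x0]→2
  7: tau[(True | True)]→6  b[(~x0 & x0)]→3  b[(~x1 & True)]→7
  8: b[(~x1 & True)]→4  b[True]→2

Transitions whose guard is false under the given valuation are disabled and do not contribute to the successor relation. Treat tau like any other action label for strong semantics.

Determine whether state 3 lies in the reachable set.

Guard filter leaves 15 enabled edge(s).
L0 = {0}
L1 = {1,6,8}  total {0,1,6,8}
L2 = {2,4}  total {0,1,2,4,6,8}
L3 = {3}  total {0,1,2,3,4,6,8}
R = {0,1,2,3,4,6,8}
trace reaching 3: tau·b·b

Answer: REACHABLE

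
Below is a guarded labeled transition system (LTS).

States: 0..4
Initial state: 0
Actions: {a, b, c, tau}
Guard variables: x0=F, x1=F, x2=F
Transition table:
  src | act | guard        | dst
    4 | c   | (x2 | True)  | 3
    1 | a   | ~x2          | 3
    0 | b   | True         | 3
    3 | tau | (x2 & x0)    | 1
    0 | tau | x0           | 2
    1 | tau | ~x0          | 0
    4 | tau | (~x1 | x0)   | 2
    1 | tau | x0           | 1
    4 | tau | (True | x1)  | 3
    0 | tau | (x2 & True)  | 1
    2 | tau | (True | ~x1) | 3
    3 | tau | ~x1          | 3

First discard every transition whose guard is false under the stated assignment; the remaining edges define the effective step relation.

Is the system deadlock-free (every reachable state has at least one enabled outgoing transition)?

Answer: DEADLOCK-FREE

Trace:
R = {0,3}
  0: b→3  [1 exit(s)]
  3: tau→3  [1 exit(s)]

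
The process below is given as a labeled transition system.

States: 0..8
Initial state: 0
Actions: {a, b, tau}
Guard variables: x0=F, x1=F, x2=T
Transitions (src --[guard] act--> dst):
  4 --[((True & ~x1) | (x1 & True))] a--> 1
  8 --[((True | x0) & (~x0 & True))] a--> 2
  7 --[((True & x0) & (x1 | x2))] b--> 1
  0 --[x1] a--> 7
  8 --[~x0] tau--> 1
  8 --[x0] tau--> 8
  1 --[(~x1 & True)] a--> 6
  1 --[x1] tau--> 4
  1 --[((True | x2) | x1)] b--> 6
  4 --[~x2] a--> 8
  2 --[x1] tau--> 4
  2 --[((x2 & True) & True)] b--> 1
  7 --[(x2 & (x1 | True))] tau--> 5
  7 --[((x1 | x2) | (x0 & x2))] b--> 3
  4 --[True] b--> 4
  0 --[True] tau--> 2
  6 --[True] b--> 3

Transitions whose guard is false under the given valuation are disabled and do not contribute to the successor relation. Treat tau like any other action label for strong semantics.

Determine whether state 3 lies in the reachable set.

11 transition(s) survive guard evaluation.
depth 0: {0}
depth 1: {2}  total {0,2}
depth 2: {1}  total {0,1,2}
depth 3: {6}  total {0,1,2,6}
depth 4: {3}  total {0,1,2,3,6}
Reach set: {0,1,2,3,6}
witness 3: tau·b·a·b

Answer: REACHABLE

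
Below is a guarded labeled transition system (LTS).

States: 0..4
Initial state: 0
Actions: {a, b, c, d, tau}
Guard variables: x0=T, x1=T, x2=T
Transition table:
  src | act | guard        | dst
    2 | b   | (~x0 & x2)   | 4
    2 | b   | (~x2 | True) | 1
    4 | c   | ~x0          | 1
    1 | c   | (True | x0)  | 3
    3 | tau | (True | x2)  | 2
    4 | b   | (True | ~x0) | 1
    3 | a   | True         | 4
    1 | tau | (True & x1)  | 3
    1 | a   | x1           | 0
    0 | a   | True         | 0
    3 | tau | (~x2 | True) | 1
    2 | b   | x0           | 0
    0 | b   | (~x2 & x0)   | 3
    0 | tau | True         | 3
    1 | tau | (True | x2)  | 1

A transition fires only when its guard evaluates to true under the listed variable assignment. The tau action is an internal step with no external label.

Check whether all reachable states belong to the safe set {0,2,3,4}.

Allowed set {0,2,3,4}
R = {0,1,2,3,4}
  0: ✓
  1: outside
  2: ✓
  3: ✓
  4: ✓
counterexample path to 1: tau·tau

Answer: INVARIANT VIOLATED at state 1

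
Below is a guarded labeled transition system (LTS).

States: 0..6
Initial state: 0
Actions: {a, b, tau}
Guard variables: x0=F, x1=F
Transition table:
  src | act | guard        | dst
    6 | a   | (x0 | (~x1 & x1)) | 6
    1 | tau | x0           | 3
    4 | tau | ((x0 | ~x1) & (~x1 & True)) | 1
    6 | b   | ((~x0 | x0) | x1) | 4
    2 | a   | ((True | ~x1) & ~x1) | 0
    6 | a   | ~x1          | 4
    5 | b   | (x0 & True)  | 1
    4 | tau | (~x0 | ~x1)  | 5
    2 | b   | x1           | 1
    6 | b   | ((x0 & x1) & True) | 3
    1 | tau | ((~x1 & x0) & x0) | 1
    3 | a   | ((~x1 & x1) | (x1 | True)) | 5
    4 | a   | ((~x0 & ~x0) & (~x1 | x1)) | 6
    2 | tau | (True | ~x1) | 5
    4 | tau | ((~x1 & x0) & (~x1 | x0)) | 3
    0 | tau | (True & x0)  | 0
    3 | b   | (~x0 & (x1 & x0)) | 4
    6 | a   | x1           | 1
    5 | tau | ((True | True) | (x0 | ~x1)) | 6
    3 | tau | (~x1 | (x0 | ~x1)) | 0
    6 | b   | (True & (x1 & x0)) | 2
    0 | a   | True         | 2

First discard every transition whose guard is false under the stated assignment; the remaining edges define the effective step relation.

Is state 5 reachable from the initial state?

Answer: REACHABLE

Trace:
Guard filter leaves 11 enabled edge(s).
Layer 0: {0}
Layer 1: {2}  now seen {0,2}
Layer 2: {5}  now seen {0,2,5}
Layer 3: {6}  now seen {0,2,5,6}
Layer 4: {4}  now seen {0,2,4,5,6}
Layer 5: {1}  now seen {0,1,2,4,5,6}
R = {0,1,2,4,5,6}
trace reaching 5: a·tau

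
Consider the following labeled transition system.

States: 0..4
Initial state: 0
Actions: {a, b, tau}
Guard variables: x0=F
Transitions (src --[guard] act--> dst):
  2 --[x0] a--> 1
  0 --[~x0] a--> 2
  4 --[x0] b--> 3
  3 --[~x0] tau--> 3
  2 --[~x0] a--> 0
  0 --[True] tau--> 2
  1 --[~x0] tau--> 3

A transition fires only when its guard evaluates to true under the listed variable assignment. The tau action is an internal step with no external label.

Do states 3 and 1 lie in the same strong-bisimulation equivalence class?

Answer: BISIMILAR

Working:
Compute ~ classes (split until stable):
  π0 = {{0,1,2,3,4}}
  π1 = {{0},{1,3},{2},{4}}
Fixed point at round 2; 4 class(es).
3∈{1,3}, 1∈{1,3}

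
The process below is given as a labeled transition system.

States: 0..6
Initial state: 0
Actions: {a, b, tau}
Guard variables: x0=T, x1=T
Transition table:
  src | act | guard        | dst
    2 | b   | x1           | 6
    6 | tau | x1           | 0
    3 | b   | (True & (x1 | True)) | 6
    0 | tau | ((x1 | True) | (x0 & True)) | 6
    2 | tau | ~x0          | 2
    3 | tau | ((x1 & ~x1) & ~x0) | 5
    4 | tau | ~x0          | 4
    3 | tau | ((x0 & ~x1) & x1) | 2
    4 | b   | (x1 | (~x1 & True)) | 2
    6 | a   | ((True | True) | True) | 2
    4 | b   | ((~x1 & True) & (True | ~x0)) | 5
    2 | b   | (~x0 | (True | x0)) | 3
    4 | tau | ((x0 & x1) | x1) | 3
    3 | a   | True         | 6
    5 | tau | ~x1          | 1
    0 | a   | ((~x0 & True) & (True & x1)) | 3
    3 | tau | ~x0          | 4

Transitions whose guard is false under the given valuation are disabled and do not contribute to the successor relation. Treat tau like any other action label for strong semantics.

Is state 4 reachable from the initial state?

Answer: UNREACHABLE

Analysis:
After dropping false guards: 9 live edges.
L0 = {0}
L1 = {6}  total {0,6}
L2 = {2}  total {0,2,6}
L3 = {3}  total {0,2,3,6}
R = {0,2,3,6}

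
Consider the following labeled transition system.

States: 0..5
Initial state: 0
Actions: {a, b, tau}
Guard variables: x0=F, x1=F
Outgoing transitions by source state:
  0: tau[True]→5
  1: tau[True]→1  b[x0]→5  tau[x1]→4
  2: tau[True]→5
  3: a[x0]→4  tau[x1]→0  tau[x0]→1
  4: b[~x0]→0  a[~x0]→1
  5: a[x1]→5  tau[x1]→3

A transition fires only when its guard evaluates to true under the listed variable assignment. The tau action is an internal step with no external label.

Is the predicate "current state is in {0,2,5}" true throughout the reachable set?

Answer: INVARIANT HOLDS

Trace:
Safe = {0,2,5}
R = {0,5}
  0: safe
  5: safe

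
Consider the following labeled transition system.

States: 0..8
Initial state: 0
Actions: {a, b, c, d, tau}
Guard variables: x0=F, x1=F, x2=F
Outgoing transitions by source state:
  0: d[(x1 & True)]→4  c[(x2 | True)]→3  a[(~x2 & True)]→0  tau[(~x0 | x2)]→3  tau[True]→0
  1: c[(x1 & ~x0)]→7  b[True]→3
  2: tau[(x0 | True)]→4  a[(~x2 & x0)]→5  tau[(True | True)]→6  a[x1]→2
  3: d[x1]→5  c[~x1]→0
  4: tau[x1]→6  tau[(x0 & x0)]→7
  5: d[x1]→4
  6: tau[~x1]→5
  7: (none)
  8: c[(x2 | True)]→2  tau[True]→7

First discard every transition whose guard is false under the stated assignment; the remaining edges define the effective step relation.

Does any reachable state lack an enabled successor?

Answer: DEADLOCK-FREE

Working:
Reachable = {0,3}
  0: a→0  c→3  tau→0  tau→3  [4 out]
  3: c→0  [1 out]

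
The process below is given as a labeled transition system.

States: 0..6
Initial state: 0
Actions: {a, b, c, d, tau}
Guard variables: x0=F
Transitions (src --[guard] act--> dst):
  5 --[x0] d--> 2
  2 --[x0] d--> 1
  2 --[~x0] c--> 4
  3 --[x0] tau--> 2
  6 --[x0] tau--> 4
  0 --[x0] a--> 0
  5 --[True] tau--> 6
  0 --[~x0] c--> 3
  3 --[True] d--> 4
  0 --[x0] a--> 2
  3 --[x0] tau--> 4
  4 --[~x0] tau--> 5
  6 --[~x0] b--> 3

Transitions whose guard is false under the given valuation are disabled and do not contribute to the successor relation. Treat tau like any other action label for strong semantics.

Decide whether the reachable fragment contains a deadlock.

Reach set: {0,3,4,5,6}
  0: c→3  [deg 1]
  3: d→4  [deg 1]
  4: tau→5  [deg 1]
  5: tau→6  [deg 1]
  6: b→3  [deg 1]

Answer: DEADLOCK-FREE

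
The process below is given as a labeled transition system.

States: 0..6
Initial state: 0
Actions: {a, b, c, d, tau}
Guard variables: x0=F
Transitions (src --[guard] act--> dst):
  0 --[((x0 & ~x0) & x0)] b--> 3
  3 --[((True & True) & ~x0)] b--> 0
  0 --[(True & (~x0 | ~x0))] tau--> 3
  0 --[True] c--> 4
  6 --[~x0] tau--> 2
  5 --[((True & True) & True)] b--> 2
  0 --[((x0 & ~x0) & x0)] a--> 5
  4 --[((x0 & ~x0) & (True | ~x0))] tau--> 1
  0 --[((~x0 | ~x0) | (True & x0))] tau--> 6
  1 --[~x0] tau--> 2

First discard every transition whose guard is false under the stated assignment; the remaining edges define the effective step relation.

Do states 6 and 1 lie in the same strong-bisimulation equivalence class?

Answer: BISIMILAR

Trace:
Bisimulation quotient by refinement:
  P[0] = {{0,1,2,3,4,5,6}}
  P[1] = {{0},{1,6},{2,4},{3,5}}
  P[2] = {{0},{1,6},{2,4},{3},{5}}
stable after 3 split(s): 5 block(s)
class of 6: {1,6}; class of 1: {1,6}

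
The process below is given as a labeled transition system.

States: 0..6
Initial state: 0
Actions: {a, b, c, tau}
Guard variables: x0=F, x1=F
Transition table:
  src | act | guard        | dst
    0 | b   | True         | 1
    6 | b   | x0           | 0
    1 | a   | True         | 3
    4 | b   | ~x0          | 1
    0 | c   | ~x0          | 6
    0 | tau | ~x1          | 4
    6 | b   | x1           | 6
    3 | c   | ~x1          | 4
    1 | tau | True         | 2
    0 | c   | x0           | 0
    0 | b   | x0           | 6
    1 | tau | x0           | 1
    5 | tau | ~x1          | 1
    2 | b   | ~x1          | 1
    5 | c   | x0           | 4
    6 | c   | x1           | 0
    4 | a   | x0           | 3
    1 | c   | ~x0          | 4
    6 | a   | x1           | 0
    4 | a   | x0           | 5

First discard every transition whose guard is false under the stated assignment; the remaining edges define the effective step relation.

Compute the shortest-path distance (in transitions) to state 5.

BFS to 5:
  depth 0: {0}
  depth 1: {1,4,6}
  depth 2: {2,3}
5 never appears.

Answer: UNREACHABLE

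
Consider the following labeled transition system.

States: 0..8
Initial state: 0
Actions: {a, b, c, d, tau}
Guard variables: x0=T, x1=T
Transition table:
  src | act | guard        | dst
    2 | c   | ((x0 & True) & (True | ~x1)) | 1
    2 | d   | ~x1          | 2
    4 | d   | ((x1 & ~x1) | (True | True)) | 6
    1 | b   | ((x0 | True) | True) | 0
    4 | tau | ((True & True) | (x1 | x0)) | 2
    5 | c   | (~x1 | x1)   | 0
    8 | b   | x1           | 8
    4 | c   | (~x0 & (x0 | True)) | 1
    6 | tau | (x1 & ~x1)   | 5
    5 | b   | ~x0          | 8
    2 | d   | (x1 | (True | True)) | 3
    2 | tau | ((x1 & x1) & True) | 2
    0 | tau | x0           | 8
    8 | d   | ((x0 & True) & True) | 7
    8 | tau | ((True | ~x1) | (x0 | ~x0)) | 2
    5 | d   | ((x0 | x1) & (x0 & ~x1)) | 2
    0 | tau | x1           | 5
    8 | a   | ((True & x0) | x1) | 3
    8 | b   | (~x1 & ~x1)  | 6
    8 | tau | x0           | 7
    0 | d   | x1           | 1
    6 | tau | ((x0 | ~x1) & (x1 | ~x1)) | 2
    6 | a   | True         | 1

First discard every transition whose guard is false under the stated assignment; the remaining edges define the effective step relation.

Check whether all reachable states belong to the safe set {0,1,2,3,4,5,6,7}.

Answer: INVARIANT VIOLATED at state 8

Analysis:
Inv-set: {0,1,2,3,4,5,6,7}
Reach set: {0,1,2,3,5,7,8}
  0: ✓
  1: ✓
  2: ✓
  3: ✓
  5: ✓
  7: ✓
  8: outside
counterexample path to 8: tau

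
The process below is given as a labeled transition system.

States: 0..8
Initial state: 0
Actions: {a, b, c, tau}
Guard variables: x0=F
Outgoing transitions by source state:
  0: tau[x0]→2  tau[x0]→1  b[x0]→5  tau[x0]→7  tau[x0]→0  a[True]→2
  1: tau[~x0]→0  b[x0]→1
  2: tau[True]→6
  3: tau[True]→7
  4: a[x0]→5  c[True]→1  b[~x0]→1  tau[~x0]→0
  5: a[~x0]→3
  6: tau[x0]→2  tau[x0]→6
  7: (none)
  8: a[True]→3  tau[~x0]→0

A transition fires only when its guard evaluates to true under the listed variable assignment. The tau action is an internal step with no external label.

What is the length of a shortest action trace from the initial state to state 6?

Answer: 2

Analysis:
BFS to 6:
  depth 0: {0}
  depth 1: {2}
  depth 2: {6}
first hit 6 at d=2 via a·tau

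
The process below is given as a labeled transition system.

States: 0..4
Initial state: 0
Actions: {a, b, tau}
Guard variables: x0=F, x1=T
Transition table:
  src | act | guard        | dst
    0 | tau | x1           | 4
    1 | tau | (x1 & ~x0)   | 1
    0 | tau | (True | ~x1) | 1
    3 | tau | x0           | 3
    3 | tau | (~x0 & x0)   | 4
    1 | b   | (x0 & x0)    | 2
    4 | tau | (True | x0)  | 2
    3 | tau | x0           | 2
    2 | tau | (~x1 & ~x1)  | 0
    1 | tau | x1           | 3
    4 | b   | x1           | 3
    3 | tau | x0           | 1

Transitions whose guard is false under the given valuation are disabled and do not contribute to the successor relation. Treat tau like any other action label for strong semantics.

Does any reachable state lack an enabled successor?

R = {0,1,2,3,4}
  0: tau→1  tau→4  [2 exit(s)]
  1: tau→1  tau→3  [2 exit(s)]
  2: ∅  [no exit]
  3: ∅  [no exit]
  4: b→3  tau→2  [2 exit(s)]
Path to 2: tau·tau

Answer: DEADLOCK at state 2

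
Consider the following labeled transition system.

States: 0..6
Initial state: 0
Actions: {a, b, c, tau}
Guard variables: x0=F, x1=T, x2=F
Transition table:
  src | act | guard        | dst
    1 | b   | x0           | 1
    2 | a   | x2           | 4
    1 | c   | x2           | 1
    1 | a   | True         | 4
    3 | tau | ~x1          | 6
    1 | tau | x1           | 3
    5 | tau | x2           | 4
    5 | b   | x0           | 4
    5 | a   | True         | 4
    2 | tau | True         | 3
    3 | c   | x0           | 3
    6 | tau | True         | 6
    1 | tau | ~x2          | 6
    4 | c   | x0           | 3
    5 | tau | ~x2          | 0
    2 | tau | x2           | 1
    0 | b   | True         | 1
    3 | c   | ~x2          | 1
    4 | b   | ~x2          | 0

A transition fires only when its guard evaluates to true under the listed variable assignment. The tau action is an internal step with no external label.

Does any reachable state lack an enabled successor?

Answer: DEADLOCK-FREE

Working:
Reachable = {0,1,3,4,6}
  0: b→1  [deg 1]
  1: a→4  tau→3  tau→6  [deg 3]
  3: c→1  [deg 1]
  4: b→0  [deg 1]
  6: tau→6  [deg 1]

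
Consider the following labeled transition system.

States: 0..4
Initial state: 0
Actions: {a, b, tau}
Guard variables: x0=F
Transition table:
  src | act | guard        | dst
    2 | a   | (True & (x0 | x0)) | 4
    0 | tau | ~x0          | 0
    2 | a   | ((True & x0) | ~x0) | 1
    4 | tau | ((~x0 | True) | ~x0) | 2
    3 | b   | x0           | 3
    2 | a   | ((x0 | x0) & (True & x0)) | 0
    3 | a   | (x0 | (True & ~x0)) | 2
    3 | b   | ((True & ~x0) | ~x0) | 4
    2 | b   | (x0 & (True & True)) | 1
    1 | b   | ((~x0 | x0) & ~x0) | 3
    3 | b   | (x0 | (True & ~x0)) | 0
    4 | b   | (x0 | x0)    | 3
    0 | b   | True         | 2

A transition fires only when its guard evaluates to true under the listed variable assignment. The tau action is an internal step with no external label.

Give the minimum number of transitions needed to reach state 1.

Layered search for 1:
  L0 = {0}
  L1 = {2}
  L2 = {1}
first hit 1 at d=2 via b·a

Answer: 2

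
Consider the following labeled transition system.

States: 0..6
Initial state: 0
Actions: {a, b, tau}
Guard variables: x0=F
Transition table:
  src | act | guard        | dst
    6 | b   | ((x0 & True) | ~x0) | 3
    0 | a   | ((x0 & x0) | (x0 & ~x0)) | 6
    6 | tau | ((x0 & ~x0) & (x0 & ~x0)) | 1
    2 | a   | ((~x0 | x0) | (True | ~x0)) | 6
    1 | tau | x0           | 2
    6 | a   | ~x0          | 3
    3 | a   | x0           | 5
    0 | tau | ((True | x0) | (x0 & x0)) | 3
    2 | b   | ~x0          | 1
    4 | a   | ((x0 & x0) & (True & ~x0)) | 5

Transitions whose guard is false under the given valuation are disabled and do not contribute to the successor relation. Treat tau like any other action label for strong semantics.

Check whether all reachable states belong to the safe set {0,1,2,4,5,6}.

Answer: INVARIANT VIOLATED at state 3

Analysis:
Safe = {0,1,2,4,5,6}
R = {0,3}
  0: ✓
  3: VIOLATES
reach 3 via tau — violates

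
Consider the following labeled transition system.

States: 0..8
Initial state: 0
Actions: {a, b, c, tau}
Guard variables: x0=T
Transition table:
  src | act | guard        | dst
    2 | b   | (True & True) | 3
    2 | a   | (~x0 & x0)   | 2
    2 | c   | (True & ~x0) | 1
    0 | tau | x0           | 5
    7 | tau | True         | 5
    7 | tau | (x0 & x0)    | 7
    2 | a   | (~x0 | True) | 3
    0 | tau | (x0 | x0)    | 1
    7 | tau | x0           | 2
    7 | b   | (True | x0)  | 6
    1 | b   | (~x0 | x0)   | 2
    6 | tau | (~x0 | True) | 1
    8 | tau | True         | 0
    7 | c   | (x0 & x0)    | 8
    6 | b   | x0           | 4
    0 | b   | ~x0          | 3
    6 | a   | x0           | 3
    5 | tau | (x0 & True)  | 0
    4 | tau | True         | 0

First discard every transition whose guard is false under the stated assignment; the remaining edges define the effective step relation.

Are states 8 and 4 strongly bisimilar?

Answer: BISIMILAR

Working:
Bisimulation quotient by refinement:
  P[0] = {{0,1,2,3,4,5,6,7,8}}
  P[1] = {{0,4,5,8},{1},{2},{3},{6},{7}}
  P[2] = {{0},{1},{2},{3},{4,5,8},{6},{7}}
7 equivalence class(es) (converged in 3)
[8]={4,5,8}  [4]={4,5,8}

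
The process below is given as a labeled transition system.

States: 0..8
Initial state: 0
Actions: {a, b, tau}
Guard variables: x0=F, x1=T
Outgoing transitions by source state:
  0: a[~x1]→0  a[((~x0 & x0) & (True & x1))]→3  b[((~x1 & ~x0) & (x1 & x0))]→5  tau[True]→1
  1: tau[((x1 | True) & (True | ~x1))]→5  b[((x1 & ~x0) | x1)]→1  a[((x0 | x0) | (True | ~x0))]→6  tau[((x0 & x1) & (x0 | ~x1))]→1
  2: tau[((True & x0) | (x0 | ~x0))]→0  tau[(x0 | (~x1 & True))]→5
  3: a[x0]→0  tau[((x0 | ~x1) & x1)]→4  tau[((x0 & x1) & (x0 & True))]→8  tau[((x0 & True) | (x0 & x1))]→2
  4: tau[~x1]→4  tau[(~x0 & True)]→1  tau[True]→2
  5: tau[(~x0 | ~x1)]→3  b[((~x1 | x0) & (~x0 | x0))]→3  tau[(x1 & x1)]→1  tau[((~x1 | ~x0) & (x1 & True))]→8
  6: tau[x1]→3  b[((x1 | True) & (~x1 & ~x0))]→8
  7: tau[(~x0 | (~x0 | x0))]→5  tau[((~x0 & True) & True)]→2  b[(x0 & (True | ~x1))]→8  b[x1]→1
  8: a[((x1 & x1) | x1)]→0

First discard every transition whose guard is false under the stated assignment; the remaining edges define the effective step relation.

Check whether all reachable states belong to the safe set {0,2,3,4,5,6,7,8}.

Safe = {0,2,3,4,5,6,7,8}
Reachable = {0,1,3,5,6,8}
  0: safe
  1: ✗ unsafe
  3: safe
  5: safe
  6: safe
  8: safe
reach 1 via tau — violates

Answer: INVARIANT VIOLATED at state 1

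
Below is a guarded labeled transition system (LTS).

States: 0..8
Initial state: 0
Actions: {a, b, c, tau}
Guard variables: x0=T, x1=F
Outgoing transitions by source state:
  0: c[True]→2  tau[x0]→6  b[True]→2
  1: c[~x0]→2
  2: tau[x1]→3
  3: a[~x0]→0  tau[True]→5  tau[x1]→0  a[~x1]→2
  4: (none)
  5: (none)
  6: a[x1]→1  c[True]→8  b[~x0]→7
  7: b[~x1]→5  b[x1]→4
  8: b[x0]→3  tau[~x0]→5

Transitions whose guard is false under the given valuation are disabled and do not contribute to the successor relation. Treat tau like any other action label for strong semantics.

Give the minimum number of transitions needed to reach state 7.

Answer: UNREACHABLE

Working:
Layered search for 7:
  Layer 0: {0}
  Layer 1: {2,6}
  Layer 2: {8}
  Layer 3: {3}
  Layer 4: {5}
7 never appears.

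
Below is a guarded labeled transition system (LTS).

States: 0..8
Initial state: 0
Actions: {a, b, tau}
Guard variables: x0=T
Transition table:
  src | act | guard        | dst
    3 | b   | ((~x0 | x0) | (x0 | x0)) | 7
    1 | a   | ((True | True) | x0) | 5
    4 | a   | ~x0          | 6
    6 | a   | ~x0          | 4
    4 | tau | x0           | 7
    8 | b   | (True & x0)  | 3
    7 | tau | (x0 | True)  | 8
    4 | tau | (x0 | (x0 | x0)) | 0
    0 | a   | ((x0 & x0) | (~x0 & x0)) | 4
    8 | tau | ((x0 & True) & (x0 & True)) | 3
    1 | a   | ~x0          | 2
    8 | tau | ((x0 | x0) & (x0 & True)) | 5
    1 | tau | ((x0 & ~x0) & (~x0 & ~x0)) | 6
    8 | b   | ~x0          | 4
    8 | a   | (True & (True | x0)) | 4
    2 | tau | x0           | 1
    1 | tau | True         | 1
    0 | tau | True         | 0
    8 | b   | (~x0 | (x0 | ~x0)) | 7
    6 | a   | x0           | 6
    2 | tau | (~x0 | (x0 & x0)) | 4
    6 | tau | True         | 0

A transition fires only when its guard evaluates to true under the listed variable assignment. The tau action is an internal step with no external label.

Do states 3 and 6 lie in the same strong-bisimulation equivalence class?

Answer: NOT BISIMILAR

Working:
Compute ~ classes (split until stable):
  π0 = {{0,1,2,3,4,5,6,7,8}}
  π1 = {{0,1,6},{2,4,7},{3},{5},{8}}
  π2 = {{0},{1},{2,4},{3},{5},{6},{7},{8}}
  π3 = {{0},{1},{2},{3},{4},{5},{6},{7},{8}}
Fixed point at round 4; 9 class(es).
3∈{3}, 6∈{6}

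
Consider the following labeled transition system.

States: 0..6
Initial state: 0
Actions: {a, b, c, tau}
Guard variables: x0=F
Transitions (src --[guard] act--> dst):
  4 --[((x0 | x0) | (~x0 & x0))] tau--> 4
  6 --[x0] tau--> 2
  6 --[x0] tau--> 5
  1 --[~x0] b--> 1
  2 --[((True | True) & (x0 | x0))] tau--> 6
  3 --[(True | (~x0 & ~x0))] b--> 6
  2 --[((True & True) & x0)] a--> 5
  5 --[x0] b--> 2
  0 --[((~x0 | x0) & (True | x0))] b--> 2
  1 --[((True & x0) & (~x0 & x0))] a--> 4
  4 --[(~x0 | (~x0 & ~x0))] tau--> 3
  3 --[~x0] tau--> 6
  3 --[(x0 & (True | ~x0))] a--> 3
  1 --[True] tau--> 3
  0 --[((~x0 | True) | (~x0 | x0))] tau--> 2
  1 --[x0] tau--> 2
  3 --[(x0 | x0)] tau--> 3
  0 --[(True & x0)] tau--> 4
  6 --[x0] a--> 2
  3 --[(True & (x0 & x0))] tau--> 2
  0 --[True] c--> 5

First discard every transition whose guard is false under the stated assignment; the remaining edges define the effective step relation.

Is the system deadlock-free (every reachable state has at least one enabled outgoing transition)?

Answer: DEADLOCK at state 2

Analysis:
Reach set: {0,2,5}
  0: b→2  c→5  tau→2  [3 exit(s)]
  2: ∅  [deadlock]
  5: ∅  [deadlock]
trace reaching 2: b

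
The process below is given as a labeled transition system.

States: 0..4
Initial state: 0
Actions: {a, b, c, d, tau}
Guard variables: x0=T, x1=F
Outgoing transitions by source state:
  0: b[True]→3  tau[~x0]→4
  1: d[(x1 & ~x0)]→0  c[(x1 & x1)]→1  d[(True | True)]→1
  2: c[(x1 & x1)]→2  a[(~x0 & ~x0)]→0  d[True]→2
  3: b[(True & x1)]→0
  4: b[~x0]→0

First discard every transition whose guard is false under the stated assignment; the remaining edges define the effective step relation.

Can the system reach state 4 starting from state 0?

After dropping false guards: 3 live edges.
L0 = {0}
L1 = {3}  total {0,3}
Reachable = {0,3}

Answer: UNREACHABLE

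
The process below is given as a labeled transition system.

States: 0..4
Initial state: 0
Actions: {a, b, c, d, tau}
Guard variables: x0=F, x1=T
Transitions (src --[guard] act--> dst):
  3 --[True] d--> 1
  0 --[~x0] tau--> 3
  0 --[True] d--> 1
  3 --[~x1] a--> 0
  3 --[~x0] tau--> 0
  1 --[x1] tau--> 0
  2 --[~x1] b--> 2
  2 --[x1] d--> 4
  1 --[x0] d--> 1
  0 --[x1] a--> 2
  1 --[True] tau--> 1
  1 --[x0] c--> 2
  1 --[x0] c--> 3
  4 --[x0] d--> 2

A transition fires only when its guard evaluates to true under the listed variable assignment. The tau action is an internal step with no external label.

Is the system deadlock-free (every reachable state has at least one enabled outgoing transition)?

Reachable = {0,1,2,3,4}
  0: a→2  d→1  tau→3  [3 out]
  1: tau→0  tau→1  [2 out]
  2: d→4  [1 out]
  3: d→1  tau→0  [2 out]
  4: ∅  [STUCK]
Path to 4: a·d

Answer: DEADLOCK at state 4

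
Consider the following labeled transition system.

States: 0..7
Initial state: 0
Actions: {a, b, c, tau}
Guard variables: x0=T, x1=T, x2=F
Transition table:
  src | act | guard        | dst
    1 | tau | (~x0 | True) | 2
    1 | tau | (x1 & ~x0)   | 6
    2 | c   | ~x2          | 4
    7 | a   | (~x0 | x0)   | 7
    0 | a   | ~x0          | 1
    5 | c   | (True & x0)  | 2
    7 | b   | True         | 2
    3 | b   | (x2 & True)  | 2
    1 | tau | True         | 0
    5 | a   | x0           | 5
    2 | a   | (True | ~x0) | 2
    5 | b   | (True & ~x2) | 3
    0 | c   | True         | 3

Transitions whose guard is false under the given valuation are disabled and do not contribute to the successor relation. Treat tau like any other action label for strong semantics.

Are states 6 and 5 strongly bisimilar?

Answer: NOT BISIMILAR

Trace:
Bisimulation quotient by refinement:
  π0 = {{0,1,2,3,4,5,6,7}}
  π1 = {{0},{1},{2},{3,4,6},{5},{7}}
6 equivalence class(es) (converged in 2)
class of 6: {3,4,6}; class of 5: {5}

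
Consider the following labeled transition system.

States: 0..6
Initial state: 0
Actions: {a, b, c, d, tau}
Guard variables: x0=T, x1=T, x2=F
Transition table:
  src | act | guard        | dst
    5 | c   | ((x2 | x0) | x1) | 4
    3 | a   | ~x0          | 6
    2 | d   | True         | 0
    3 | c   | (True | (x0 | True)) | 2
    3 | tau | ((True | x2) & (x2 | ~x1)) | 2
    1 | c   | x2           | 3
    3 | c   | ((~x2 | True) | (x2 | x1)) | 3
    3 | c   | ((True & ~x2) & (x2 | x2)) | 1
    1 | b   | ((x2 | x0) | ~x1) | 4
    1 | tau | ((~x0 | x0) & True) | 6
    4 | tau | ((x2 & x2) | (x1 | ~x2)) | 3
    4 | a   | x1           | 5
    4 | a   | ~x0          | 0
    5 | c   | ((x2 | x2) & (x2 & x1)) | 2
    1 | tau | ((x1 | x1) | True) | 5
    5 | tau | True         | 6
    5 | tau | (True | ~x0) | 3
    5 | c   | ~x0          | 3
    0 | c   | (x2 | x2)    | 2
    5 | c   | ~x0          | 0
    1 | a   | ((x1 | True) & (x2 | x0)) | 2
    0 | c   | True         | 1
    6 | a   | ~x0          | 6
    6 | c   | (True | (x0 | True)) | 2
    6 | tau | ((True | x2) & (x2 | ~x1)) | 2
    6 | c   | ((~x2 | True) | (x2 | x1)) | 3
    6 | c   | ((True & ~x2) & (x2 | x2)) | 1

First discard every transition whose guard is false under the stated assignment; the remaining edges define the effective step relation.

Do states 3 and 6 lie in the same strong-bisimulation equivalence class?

Bisimulation quotient by refinement:
  round 0: {{0,1,2,3,4,5,6}}
  round 1: {{0,3,6},{1},{2},{4},{5}}
  round 2: {{0},{1},{2},{3,6},{4},{5}}
stable after 3 split(s): 6 block(s)
class of 3: {3,6}; class of 6: {3,6}

Answer: BISIMILAR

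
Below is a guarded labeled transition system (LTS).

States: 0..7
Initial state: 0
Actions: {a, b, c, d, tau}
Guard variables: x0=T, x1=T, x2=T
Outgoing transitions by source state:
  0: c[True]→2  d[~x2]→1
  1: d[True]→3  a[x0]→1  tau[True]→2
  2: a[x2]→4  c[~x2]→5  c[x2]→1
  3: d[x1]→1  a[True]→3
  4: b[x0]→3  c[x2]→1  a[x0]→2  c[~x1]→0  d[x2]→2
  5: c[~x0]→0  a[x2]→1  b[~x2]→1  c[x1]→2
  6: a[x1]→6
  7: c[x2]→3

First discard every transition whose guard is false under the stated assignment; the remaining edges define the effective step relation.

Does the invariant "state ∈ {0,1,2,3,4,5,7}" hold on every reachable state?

Inv-set: {0,1,2,3,4,5,7}
Reach set: {0,1,2,3,4}
  0: ok
  1: ok
  2: ok
  3: ok
  4: ok

Answer: INVARIANT HOLDS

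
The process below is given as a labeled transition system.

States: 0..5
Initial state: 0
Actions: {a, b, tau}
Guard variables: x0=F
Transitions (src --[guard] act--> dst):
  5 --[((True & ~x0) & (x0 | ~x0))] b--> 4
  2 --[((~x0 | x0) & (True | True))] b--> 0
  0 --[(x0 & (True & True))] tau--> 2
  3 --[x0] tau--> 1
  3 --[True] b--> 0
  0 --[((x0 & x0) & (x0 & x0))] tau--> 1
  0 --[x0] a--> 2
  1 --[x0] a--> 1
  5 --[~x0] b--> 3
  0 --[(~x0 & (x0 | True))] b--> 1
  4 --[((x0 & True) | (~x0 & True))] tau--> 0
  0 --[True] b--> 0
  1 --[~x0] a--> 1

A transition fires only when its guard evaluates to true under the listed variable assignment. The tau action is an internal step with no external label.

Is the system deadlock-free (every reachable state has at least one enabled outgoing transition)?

Reach set: {0,1}
  0: b→0  b→1  [2 exit(s)]
  1: a→1  [1 exit(s)]

Answer: DEADLOCK-FREE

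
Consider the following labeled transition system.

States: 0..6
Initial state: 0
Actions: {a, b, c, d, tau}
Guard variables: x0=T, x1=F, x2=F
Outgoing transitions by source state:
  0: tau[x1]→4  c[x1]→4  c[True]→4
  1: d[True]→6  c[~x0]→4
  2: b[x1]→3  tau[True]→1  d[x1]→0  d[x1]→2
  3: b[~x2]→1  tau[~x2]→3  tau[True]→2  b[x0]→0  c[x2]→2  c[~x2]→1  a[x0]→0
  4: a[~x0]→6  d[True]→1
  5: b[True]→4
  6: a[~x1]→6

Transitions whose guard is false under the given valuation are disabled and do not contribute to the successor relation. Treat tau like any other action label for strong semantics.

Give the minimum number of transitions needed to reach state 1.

BFS to 1:
  L0 = {0}
  L1 = {4}
  L2 = {1}
1 enters at depth 2; path c·d

Answer: 2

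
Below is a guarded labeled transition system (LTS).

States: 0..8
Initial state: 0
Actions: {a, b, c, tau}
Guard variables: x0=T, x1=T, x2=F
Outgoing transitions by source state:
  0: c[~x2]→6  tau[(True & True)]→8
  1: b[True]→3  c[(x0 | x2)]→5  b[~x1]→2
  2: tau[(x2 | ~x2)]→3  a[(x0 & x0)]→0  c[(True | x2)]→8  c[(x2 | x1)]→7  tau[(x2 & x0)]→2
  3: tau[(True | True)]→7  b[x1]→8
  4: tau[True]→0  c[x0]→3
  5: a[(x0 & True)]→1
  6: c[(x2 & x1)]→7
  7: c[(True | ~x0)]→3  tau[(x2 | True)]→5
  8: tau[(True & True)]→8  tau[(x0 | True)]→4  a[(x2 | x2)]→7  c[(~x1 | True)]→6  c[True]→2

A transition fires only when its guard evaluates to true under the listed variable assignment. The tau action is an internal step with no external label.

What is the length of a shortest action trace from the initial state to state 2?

Answer: 2

Trace:
BFS to 2:
  depth 0: {0}
  depth 1: {6,8}
  depth 2: {2,4}
2 enters at depth 2; path tau·c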